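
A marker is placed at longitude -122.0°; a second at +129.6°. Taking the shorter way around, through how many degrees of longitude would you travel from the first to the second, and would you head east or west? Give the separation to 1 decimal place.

Raw difference: 129.6 − -122.0 = 251.6°.
Normalise into (−180°, 180°]: 251.6° − 360° = -108.4°.
Negative ⇒ the second point lies to the west; separation 108.4°.

108.4° west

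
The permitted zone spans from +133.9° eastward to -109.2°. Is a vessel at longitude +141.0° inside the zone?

Yes

Band width going east from +133.9° to -109.2°: ((-109.2 − 133.9) mod 360) = 116.9°.
Offset of +141.0° east of the west edge: ((141.0 − 133.9) mod 360) = 7.1°.
7.1° ≤ 116.9° ⇒ inside.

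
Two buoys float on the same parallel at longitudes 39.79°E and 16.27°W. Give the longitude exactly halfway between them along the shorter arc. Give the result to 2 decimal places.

11.76°E

Signed shortest Δλ from +39.79° to -16.27° is -56.06°.
Midpoint longitude = +39.79° + (-56.06°)/2 = +39.79° − 28.03° = +11.76°.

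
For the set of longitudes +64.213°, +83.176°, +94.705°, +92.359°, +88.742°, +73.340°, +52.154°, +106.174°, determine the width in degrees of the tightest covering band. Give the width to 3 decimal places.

Sort the longitudes: +52.154°, +64.213°, +73.340°, +83.176°, +88.742°, +92.359°, +94.705°, +106.174°.
Eastward gaps between consecutive values (wrapping around): 12.059°, 9.127°, 9.836°, 5.566°, 3.617°, 2.346°, 11.469°, 305.980°.
Largest gap = 305.980° ⇒ minimal covering band is its complement: 360° − 305.980° = 54.020°.
Band runs from +52.154° eastward to +106.174°.

54.020°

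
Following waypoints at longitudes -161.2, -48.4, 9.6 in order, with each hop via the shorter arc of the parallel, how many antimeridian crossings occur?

0

Leg 1: -161.2° → -48.4°, shortest Δλ = 112.8° (east) — does not cross 180°.
Leg 2: -48.4° → +9.6°, shortest Δλ = 58.0° (east) — does not cross 180°.
Total crossings: 0.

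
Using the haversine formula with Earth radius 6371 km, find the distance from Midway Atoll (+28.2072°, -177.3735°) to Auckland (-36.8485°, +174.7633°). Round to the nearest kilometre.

7280 km

Δλ = 174.7633 − -177.3735 = 352.1368°; wrapped into (−180°, 180°]: -7.8632°.
Δφ = -36.8485 − 28.2072 = -65.0557°.
a = sin²(Δφ/2) + cos φ₁ · cos φ₂ · sin²(Δλ/2) = 0.292447.
c = 2·atan2(√a, √(1−a)) = 1.14274 rad → d = 6371·c ≈ 7280.37 km.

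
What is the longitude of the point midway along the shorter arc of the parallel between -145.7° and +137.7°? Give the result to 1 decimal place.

+176.0°

Signed shortest Δλ from -145.7° to +137.7° is -76.6°.
Midpoint longitude = -145.7° + (-76.6°)/2 = -145.7° − 38.3° = -184.0°.
Normalise into (−180°, 180°]: +176.0°.
(The naïve average (-145.7 + +137.7)/2 = -4.0° is on the wrong side of the globe.)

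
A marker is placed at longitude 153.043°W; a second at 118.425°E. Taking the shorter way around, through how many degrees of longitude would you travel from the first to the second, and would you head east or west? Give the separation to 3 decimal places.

88.532° west

Raw difference: 118.425 − -153.043 = 271.468°.
Normalise into (−180°, 180°]: 271.468° − 360° = -88.532°.
Negative ⇒ the second point lies to the west; separation 88.532°.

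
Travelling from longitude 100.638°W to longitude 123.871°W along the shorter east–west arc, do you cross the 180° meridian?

Signed shortest Δλ = ((-123.871 − -100.638 + 180) mod 360) − 180 = -23.233°.
Going west by 23.233° from -100.638° reaches -123.871° without touching 180°.

No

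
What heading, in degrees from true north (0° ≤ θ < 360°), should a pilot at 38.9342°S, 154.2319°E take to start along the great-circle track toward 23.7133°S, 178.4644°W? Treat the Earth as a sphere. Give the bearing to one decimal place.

Δλ = -178.4644 − 154.2319 = -332.6963°; wrapped into (−180°, 180°]: 27.3037°.
θ = atan2( sin Δλ · cos φ₂ , cos φ₁ · sin φ₂ − sin φ₁ · cos φ₂ · cos Δλ )
  = atan2(0.41998, 0.19844) = 64.709° → normalised to [0°, 360°): 64.709°.

64.7°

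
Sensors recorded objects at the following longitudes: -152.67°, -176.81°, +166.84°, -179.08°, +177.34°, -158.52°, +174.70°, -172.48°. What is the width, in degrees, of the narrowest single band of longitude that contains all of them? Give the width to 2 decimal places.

40.49°

Sort the longitudes: -179.08°, -176.81°, -172.48°, -158.52°, -152.67°, +166.84°, +174.70°, +177.34°.
Eastward gaps between consecutive values (wrapping around): 2.27°, 4.33°, 13.96°, 5.85°, 319.51°, 7.86°, 2.64°, 3.58°.
Largest gap = 319.51° ⇒ minimal covering band is its complement: 360° − 319.51° = 40.49°.
Band runs from +166.84° eastward to -152.67°, crossing the antimeridian.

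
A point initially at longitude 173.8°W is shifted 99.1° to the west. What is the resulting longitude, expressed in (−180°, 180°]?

Start at -173.8°; shift −99.1° → -272.9°.
-272.9° lies outside (−180°, 180°]; add 360° → +87.1°.

87.1°E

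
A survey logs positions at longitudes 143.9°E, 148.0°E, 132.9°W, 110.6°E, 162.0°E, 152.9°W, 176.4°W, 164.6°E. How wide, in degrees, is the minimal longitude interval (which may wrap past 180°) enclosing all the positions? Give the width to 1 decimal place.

116.5°

Sort the longitudes: -176.4°, -152.9°, -132.9°, +110.6°, +143.9°, +148.0°, +162.0°, +164.6°.
Eastward gaps between consecutive values (wrapping around): 23.5°, 20.0°, 243.5°, 33.3°, 4.1°, 14.0°, 2.6°, 19.0°.
Largest gap = 243.5° ⇒ minimal covering band is its complement: 360° − 243.5° = 116.5°.
Band runs from +110.6° eastward to -132.9°, crossing the antimeridian.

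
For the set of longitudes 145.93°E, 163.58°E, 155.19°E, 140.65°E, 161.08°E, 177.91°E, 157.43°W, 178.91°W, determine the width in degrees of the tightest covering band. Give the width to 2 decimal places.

61.92°

Sort the longitudes: -178.91°, -157.43°, +140.65°, +145.93°, +155.19°, +161.08°, +163.58°, +177.91°.
Eastward gaps between consecutive values (wrapping around): 21.48°, 298.08°, 5.28°, 9.26°, 5.89°, 2.50°, 14.33°, 3.18°.
Largest gap = 298.08° ⇒ minimal covering band is its complement: 360° − 298.08° = 61.92°.
Band runs from +140.65° eastward to -157.43°, crossing the antimeridian.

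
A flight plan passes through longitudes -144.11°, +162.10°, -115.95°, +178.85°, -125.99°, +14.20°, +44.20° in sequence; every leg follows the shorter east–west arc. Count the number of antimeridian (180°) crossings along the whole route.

4

Leg 1: -144.11° → +162.10°, shortest Δλ = -53.79° (west) — crosses 180°.
Leg 2: +162.10° → -115.95°, shortest Δλ = 81.95° (east) — crosses 180°.
Leg 3: -115.95° → +178.85°, shortest Δλ = -65.2° (west) — crosses 180°.
Leg 4: +178.85° → -125.99°, shortest Δλ = 55.16° (east) — crosses 180°.
Leg 5: -125.99° → +14.20°, shortest Δλ = 140.19° (east) — does not cross 180°.
Leg 6: +14.20° → +44.20°, shortest Δλ = 30.0° (east) — does not cross 180°.
Total crossings: 4.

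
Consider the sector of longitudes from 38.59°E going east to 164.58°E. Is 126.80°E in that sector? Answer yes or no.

Yes

Band width going east from +38.59° to +164.58°: ((164.58 − 38.59) mod 360) = 125.99°.
Offset of +126.80° east of the west edge: ((126.80 − 38.59) mod 360) = 88.21°.
88.21° ≤ 125.99° ⇒ inside.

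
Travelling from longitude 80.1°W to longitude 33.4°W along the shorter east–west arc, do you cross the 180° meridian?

No

Signed shortest Δλ = ((-33.4 − -80.1 + 180) mod 360) − 180 = 46.7°.
Going east by 46.7° from -80.1° reaches -33.4° without touching 180°.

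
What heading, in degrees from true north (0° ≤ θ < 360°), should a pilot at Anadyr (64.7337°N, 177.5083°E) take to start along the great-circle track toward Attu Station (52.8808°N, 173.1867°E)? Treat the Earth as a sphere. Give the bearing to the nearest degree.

193°

Δλ = 173.1867 − 177.5083 = -4.3216°.
θ = atan2( sin Δλ · cos φ₂ , cos φ₁ · sin φ₂ − sin φ₁ · cos φ₂ · cos Δλ )
  = atan2(-0.04547, -0.20385) = -167.424° → normalised to [0°, 360°): 192.576°.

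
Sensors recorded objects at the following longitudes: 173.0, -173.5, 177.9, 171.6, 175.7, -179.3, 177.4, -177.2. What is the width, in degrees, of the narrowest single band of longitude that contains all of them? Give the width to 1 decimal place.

14.9°

Sort the longitudes: -179.3°, -177.2°, -173.5°, +171.6°, +173.0°, +175.7°, +177.4°, +177.9°.
Eastward gaps between consecutive values (wrapping around): 2.1°, 3.7°, 345.1°, 1.4°, 2.7°, 1.7°, 0.5°, 2.8°.
Largest gap = 345.1° ⇒ minimal covering band is its complement: 360° − 345.1° = 14.9°.
Band runs from +171.6° eastward to -173.5°, crossing the antimeridian.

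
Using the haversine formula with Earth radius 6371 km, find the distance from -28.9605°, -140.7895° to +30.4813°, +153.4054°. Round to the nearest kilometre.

9603 km

Δλ = 153.4054 − -140.7895 = 294.1949°; wrapped into (−180°, 180°]: -65.8051°.
Δφ = 30.4813 − -28.9605 = 59.4418°.
a = sin²(Δφ/2) + cos φ₁ · cos φ₂ · sin²(Δλ/2) = 0.468292.
c = 2·atan2(√a, √(1−a)) = 1.50734 rad → d = 6371·c ≈ 9603.25 km.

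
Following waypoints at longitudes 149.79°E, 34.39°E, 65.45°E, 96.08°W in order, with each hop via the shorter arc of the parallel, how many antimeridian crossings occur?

Leg 1: +149.79° → +34.39°, shortest Δλ = -115.4° (west) — does not cross 180°.
Leg 2: +34.39° → +65.45°, shortest Δλ = 31.06° (east) — does not cross 180°.
Leg 3: +65.45° → -96.08°, shortest Δλ = -161.53° (west) — does not cross 180°.
Total crossings: 0.

0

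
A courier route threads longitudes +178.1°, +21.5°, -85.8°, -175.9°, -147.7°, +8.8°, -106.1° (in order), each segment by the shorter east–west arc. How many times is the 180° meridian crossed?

Leg 1: +178.1° → +21.5°, shortest Δλ = -156.6° (west) — does not cross 180°.
Leg 2: +21.5° → -85.8°, shortest Δλ = -107.3° (west) — does not cross 180°.
Leg 3: -85.8° → -175.9°, shortest Δλ = -90.1° (west) — does not cross 180°.
Leg 4: -175.9° → -147.7°, shortest Δλ = 28.2° (east) — does not cross 180°.
Leg 5: -147.7° → +8.8°, shortest Δλ = 156.5° (east) — does not cross 180°.
Leg 6: +8.8° → -106.1°, shortest Δλ = -114.9° (west) — does not cross 180°.
Total crossings: 0.

0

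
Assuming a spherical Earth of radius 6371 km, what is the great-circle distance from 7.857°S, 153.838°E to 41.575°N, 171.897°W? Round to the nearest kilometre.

6511 km

Δλ = -171.897 − 153.838 = -325.735°; wrapped into (−180°, 180°]: 34.265°.
Δφ = 41.575 − -7.857 = 49.432°.
a = sin²(Δφ/2) + cos φ₁ · cos φ₂ · sin²(Δλ/2) = 0.239134.
c = 2·atan2(√a, √(1−a)) = 1.02192 rad → d = 6371·c ≈ 6510.63 km.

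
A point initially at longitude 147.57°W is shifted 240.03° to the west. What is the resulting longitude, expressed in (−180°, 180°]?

27.60°W

Start at -147.57°; shift −240.03° → -387.60°.
-387.60° lies outside (−180°, 180°]; add 360° → -27.60°.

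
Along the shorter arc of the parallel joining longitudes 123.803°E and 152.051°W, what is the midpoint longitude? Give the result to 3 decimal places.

165.876°E

Signed shortest Δλ from +123.803° to -152.051° is +84.146°.
Midpoint longitude = +123.803° + (+84.146°)/2 = +123.803° + 42.073° = +165.876°.
(The naïve average (+123.803 + -152.051)/2 = -14.124° is on the wrong side of the globe.)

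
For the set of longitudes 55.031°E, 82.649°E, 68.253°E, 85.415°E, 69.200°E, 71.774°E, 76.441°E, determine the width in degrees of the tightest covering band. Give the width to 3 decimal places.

30.384°

Sort the longitudes: +55.031°, +68.253°, +69.200°, +71.774°, +76.441°, +82.649°, +85.415°.
Eastward gaps between consecutive values (wrapping around): 13.222°, 0.947°, 2.574°, 4.667°, 6.208°, 2.766°, 329.616°.
Largest gap = 329.616° ⇒ minimal covering band is its complement: 360° − 329.616° = 30.384°.
Band runs from +55.031° eastward to +85.415°.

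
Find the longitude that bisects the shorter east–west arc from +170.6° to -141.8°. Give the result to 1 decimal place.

-165.6°

Signed shortest Δλ from +170.6° to -141.8° is +47.6°.
Midpoint longitude = +170.6° + (+47.6°)/2 = +170.6° + 23.8° = +194.4°.
Normalise into (−180°, 180°]: -165.6°.
(The naïve average (+170.6 + -141.8)/2 = 14.4° is on the wrong side of the globe.)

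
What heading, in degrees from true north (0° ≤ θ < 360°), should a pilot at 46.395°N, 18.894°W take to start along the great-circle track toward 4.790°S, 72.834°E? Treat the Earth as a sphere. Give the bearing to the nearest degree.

92°

Δλ = 72.834 − -18.894 = 91.728°.
θ = atan2( sin Δλ · cos φ₂ , cos φ₁ · sin φ₂ − sin φ₁ · cos φ₂ · cos Δλ )
  = atan2(0.99605, -0.03583) = 92.060° → normalised to [0°, 360°): 92.060°.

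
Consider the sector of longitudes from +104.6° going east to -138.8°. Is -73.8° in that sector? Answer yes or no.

Band width going east from +104.6° to -138.8°: ((-138.8 − 104.6) mod 360) = 116.6°.
Offset of -73.8° east of the west edge: ((-73.8 − 104.6) mod 360) = 181.6°.
181.6° > 116.6° ⇒ outside.

No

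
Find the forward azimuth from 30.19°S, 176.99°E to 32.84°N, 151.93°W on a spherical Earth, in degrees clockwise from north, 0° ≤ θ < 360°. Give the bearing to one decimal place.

27.6°

Δλ = -151.93 − 176.99 = -328.92°; wrapped into (−180°, 180°]: 31.08°.
θ = atan2( sin Δλ · cos φ₂ , cos φ₁ · sin φ₂ − sin φ₁ · cos φ₂ · cos Δλ )
  = atan2(0.43373, 0.83059) = 27.573° → normalised to [0°, 360°): 27.573°.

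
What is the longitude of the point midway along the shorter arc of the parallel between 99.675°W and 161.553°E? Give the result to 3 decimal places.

Signed shortest Δλ from -99.675° to +161.553° is -98.772°.
Midpoint longitude = -99.675° + (-98.772°)/2 = -99.675° − 49.386° = -149.061°.
(The naïve average (-99.675 + +161.553)/2 = 30.939° is on the wrong side of the globe.)

149.061°W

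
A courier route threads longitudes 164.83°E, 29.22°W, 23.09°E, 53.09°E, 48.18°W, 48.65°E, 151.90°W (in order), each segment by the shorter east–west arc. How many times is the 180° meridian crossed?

Leg 1: +164.83° → -29.22°, shortest Δλ = 165.95° (east) — crosses 180°.
Leg 2: -29.22° → +23.09°, shortest Δλ = 52.31° (east) — does not cross 180°.
Leg 3: +23.09° → +53.09°, shortest Δλ = 30.0° (east) — does not cross 180°.
Leg 4: +53.09° → -48.18°, shortest Δλ = -101.27° (west) — does not cross 180°.
Leg 5: -48.18° → +48.65°, shortest Δλ = 96.83° (east) — does not cross 180°.
Leg 6: +48.65° → -151.90°, shortest Δλ = 159.45° (east) — crosses 180°.
Total crossings: 2.

2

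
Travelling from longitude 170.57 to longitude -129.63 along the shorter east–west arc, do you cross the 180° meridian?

Naïve |-129.63 − 170.57| = 300.2° > 180°, so the shorter arc goes the other way round — across 180°.
Signed shortest Δλ = ((-129.63 − 170.57 + 180) mod 360) − 180 = 59.8°.
Going east by 59.8° from +170.57° passes through 180° before reaching -129.63°.

Yes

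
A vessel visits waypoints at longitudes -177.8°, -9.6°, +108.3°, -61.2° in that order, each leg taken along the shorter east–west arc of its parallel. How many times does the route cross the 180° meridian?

0

Leg 1: -177.8° → -9.6°, shortest Δλ = 168.2° (east) — does not cross 180°.
Leg 2: -9.6° → +108.3°, shortest Δλ = 117.9° (east) — does not cross 180°.
Leg 3: +108.3° → -61.2°, shortest Δλ = -169.5° (west) — does not cross 180°.
Total crossings: 0.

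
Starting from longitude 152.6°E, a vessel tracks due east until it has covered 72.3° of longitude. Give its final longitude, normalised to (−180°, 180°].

135.1°W

Start at +152.6°; shift +72.3° → +224.9°.
+224.9° lies outside (−180°, 180°]; subtract 360° → -135.1°.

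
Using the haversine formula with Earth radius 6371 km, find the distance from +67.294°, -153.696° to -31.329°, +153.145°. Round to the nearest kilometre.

Δλ = 153.145 − -153.696 = 306.841°; wrapped into (−180°, 180°]: -53.159°.
Δφ = -31.329 − 67.294 = -98.623°.
a = sin²(Δφ/2) + cos φ₁ · cos φ₂ · sin²(Δλ/2) = 0.640977.
c = 2·atan2(√a, √(1−a)) = 1.85663 rad → d = 6371·c ≈ 11828.57 km.

11829 km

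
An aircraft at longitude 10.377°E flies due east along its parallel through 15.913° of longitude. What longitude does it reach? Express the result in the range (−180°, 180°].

26.290°E

Start at +10.377°; shift +15.913° → +26.290°.
+26.290° already lies in (−180°, 180°].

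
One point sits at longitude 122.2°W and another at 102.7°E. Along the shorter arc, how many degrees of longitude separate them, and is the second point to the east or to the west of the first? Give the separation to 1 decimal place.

Raw difference: 102.7 − -122.2 = 224.9°.
Normalise into (−180°, 180°]: 224.9° − 360° = -135.1°.
Negative ⇒ the second point lies to the west; separation 135.1°.

135.1° west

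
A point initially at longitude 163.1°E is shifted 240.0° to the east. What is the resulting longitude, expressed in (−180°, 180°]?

Start at +163.1°; shift +240.0° → +403.1°.
+403.1° lies outside (−180°, 180°]; subtract 360° → +43.1°.

43.1°E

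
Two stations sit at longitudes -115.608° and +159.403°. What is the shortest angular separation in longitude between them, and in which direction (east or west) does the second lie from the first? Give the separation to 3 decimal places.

84.989° west

Raw difference: 159.403 − -115.608 = 275.011°.
Normalise into (−180°, 180°]: 275.011° − 360° = -84.989°.
Negative ⇒ the second point lies to the west; separation 84.989°.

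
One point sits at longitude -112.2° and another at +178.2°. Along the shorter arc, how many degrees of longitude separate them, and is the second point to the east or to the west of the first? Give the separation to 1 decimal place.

Raw difference: 178.2 − -112.2 = 290.4°.
Normalise into (−180°, 180°]: 290.4° − 360° = -69.6°.
Negative ⇒ the second point lies to the west; separation 69.6°.

69.6° west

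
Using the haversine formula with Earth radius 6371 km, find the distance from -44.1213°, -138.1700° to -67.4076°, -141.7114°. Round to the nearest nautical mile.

Δλ = -141.7114 − -138.1700 = -3.5414°.
Δφ = -67.4076 − -44.1213 = -23.2863°.
a = sin²(Δφ/2) + cos φ₁ · cos φ₂ · sin²(Δλ/2) = 0.040993.
c = 2·atan2(√a, √(1−a)) = 0.40775 rad → d = 6371·c ≈ 2597.79 km ≈ 1402.70 nmi.

1403 nmi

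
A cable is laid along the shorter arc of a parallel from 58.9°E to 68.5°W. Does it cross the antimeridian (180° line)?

No

Signed shortest Δλ = ((-68.5 − 58.9 + 180) mod 360) − 180 = -127.4°.
Going west by 127.4° from +58.9° reaches -68.5° without touching 180°.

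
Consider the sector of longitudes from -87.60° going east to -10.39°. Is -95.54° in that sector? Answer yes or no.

No

Band width going east from -87.60° to -10.39°: ((-10.39 − -87.60) mod 360) = 77.21°.
Offset of -95.54° east of the west edge: ((-95.54 − -87.60) mod 360) = 352.06°.
352.06° > 77.21° ⇒ outside.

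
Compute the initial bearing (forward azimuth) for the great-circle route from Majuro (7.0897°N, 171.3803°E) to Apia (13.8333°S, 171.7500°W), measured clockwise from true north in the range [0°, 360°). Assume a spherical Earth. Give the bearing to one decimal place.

141.3°

Δλ = -171.7500 − 171.3803 = -343.1303°; wrapped into (−180°, 180°]: 16.8697°.
θ = atan2( sin Δλ · cos φ₂ , cos φ₁ · sin φ₂ − sin φ₁ · cos φ₂ · cos Δλ )
  = atan2(0.28178, -0.35196) = 141.319° → normalised to [0°, 360°): 141.319°.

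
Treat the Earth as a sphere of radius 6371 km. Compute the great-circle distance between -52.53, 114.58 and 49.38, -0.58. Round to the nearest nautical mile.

Δλ = -0.58 − 114.58 = -115.16°.
Δφ = 49.38 − -52.53 = 101.91°.
a = sin²(Δφ/2) + cos φ₁ · cos φ₂ · sin²(Δλ/2) = 0.885407.
c = 2·atan2(√a, √(1−a)) = 2.45092 rad → d = 6371·c ≈ 15614.78 km ≈ 8431.31 nmi.

8431 nmi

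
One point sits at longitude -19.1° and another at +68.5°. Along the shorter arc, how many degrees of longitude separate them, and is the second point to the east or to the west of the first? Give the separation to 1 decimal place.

Raw difference: 68.5 − -19.1 = 87.6°.
Normalise into (−180°, 180°]: 87.6° stays 87.6°.
Positive ⇒ the second point lies to the east; separation 87.6°.

87.6° east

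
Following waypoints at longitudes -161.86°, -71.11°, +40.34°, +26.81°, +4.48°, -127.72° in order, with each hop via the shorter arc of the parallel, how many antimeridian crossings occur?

Leg 1: -161.86° → -71.11°, shortest Δλ = 90.75° (east) — does not cross 180°.
Leg 2: -71.11° → +40.34°, shortest Δλ = 111.45° (east) — does not cross 180°.
Leg 3: +40.34° → +26.81°, shortest Δλ = -13.53° (west) — does not cross 180°.
Leg 4: +26.81° → +4.48°, shortest Δλ = -22.33° (west) — does not cross 180°.
Leg 5: +4.48° → -127.72°, shortest Δλ = -132.2° (west) — does not cross 180°.
Total crossings: 0.

0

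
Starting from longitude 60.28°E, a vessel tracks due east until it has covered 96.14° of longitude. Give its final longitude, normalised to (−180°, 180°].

Start at +60.28°; shift +96.14° → +156.42°.
+156.42° already lies in (−180°, 180°].

156.42°E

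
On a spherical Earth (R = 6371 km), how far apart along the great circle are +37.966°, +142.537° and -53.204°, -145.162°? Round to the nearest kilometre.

12279 km

Δλ = -145.162 − 142.537 = -287.699°; wrapped into (−180°, 180°]: 72.301°.
Δφ = -53.204 − 37.966 = -91.170°.
a = sin²(Δφ/2) + cos φ₁ · cos φ₂ · sin²(Δλ/2) = 0.674535.
c = 2·atan2(√a, √(1−a)) = 1.92738 rad → d = 6371·c ≈ 12279.31 km.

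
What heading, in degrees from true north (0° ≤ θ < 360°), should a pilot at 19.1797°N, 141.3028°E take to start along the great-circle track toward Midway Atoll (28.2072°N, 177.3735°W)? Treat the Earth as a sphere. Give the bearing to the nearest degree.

Δλ = -177.3735 − 141.3028 = -318.6763°; wrapped into (−180°, 180°]: 41.3237°.
θ = atan2( sin Δλ · cos φ₂ , cos φ₁ · sin φ₂ − sin φ₁ · cos φ₂ · cos Δλ )
  = atan2(0.58190, 0.22900) = 68.518° → normalised to [0°, 360°): 68.518°.

69°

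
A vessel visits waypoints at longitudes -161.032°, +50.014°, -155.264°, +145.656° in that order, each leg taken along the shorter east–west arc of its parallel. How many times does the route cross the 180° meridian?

Leg 1: -161.032° → +50.014°, shortest Δλ = -148.954° (west) — crosses 180°.
Leg 2: +50.014° → -155.264°, shortest Δλ = 154.722° (east) — crosses 180°.
Leg 3: -155.264° → +145.656°, shortest Δλ = -59.08° (west) — crosses 180°.
Total crossings: 3.

3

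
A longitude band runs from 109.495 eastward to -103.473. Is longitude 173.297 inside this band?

Band width going east from +109.495° to -103.473°: ((-103.473 − 109.495) mod 360) = 147.032°.
Offset of +173.297° east of the west edge: ((173.297 − 109.495) mod 360) = 63.802°.
63.802° ≤ 147.032° ⇒ inside.

Yes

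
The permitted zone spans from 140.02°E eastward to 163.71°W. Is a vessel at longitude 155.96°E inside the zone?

Band width going east from +140.02° to -163.71°: ((-163.71 − 140.02) mod 360) = 56.27°.
Offset of +155.96° east of the west edge: ((155.96 − 140.02) mod 360) = 15.94°.
15.94° ≤ 56.27° ⇒ inside.

Yes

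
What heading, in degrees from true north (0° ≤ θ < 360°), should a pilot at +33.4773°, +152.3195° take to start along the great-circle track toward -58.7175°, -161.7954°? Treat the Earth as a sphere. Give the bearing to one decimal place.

157.8°

Δλ = -161.7954 − 152.3195 = -314.1149°; wrapped into (−180°, 180°]: 45.8851°.
θ = atan2( sin Δλ · cos φ₂ , cos φ₁ · sin φ₂ − sin φ₁ · cos φ₂ · cos Δλ )
  = atan2(0.37280, -0.91222) = 157.772° → normalised to [0°, 360°): 157.772°.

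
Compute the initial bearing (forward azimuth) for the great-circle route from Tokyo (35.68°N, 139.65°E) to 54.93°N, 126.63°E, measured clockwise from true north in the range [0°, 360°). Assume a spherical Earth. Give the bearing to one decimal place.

339.1°

Δλ = 126.63 − 139.65 = -13.02°.
θ = atan2( sin Δλ · cos φ₂ , cos φ₁ · sin φ₂ − sin φ₁ · cos φ₂ · cos Δλ )
  = atan2(-0.12945, 0.33831) = -20.938° → normalised to [0°, 360°): 339.062°.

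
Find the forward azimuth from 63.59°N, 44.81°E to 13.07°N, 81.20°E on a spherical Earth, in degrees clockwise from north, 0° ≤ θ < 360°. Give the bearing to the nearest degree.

Δλ = 81.20 − 44.81 = 36.39°.
θ = atan2( sin Δλ · cos φ₂ , cos φ₁ · sin φ₂ − sin φ₁ · cos φ₂ · cos Δλ )
  = atan2(0.57791, -0.60172) = 136.156° → normalised to [0°, 360°): 136.156°.

136°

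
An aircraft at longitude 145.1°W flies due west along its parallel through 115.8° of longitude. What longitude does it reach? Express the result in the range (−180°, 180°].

Start at -145.1°; shift −115.8° → -260.9°.
-260.9° lies outside (−180°, 180°]; add 360° → +99.1°.

99.1°E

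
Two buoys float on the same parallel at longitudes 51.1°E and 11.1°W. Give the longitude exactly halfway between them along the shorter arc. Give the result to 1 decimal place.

20.0°E

Signed shortest Δλ from +51.1° to -11.1° is -62.2°.
Midpoint longitude = +51.1° + (-62.2°)/2 = +51.1° − 31.1° = +20.0°.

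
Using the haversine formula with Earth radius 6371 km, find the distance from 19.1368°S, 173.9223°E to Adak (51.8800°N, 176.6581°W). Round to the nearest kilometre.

Δλ = -176.6581 − 173.9223 = -350.5804°; wrapped into (−180°, 180°]: 9.4196°.
Δφ = 51.8800 − -19.1368 = 71.0168°.
a = sin²(Δφ/2) + cos φ₁ · cos φ₂ · sin²(Δλ/2) = 0.341286.
c = 2·atan2(√a, √(1−a)) = 1.24778 rad → d = 6371·c ≈ 7949.61 km.

7950 km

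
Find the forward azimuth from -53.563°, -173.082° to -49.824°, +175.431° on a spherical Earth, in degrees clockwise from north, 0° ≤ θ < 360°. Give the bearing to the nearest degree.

293°

Δλ = 175.431 − -173.082 = 348.513°; wrapped into (−180°, 180°]: -11.487°.
θ = atan2( sin Δλ · cos φ₂ , cos φ₁ · sin φ₂ − sin φ₁ · cos φ₂ · cos Δλ )
  = atan2(-0.12848, 0.05482) = -66.894° → normalised to [0°, 360°): 293.106°.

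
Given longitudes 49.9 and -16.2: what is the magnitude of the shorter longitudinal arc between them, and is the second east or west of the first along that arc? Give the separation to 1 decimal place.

Raw difference: -16.2 − 49.9 = -66.1°.
Normalise into (−180°, 180°]: -66.1° stays -66.1°.
Negative ⇒ the second point lies to the west; separation 66.1°.

66.1° west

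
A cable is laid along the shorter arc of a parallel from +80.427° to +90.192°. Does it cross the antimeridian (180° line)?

No

Signed shortest Δλ = ((90.192 − 80.427 + 180) mod 360) − 180 = 9.765°.
Going east by 9.765° from +80.427° reaches +90.192° without touching 180°.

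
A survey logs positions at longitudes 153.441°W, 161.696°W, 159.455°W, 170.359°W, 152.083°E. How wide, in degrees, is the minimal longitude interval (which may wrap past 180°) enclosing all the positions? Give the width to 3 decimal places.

54.476°

Sort the longitudes: -170.359°, -161.696°, -159.455°, -153.441°, +152.083°.
Eastward gaps between consecutive values (wrapping around): 8.663°, 2.241°, 6.014°, 305.524°, 37.558°.
Largest gap = 305.524° ⇒ minimal covering band is its complement: 360° − 305.524° = 54.476°.
Band runs from +152.083° eastward to -153.441°, crossing the antimeridian.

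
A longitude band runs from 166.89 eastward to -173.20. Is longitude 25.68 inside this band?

No

Band width going east from +166.89° to -173.20°: ((-173.20 − 166.89) mod 360) = 19.91°.
Offset of +25.68° east of the west edge: ((25.68 − 166.89) mod 360) = 218.79°.
218.79° > 19.91° ⇒ outside.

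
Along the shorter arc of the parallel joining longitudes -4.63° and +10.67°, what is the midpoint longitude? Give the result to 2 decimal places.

Signed shortest Δλ from -4.63° to +10.67° is +15.30°.
Midpoint longitude = -4.63° + (+15.30°)/2 = -4.63° + 7.65° = +3.02°.

+3.02°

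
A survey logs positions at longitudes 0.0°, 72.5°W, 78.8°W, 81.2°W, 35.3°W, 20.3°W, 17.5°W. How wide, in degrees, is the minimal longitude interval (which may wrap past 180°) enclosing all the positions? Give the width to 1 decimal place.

81.2°

Sort the longitudes: -81.2°, -78.8°, -72.5°, -35.3°, -20.3°, -17.5°, -0.0°.
Eastward gaps between consecutive values (wrapping around): 2.4°, 6.3°, 37.2°, 15.0°, 2.8°, 17.5°, 278.8°.
Largest gap = 278.8° ⇒ minimal covering band is its complement: 360° − 278.8° = 81.2°.
Band runs from -81.2° eastward to +0.0°.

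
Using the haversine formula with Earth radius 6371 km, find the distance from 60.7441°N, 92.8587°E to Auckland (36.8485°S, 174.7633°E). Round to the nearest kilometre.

13111 km

Δλ = 174.7633 − 92.8587 = 81.9046°.
Δφ = -36.8485 − 60.7441 = -97.5926°.
a = sin²(Δφ/2) + cos φ₁ · cos φ₂ · sin²(Δλ/2) = 0.734067.
c = 2·atan2(√a, √(1−a)) = 2.05797 rad → d = 6371·c ≈ 13111.36 km.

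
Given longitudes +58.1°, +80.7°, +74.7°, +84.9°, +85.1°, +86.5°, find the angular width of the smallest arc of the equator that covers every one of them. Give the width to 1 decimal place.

28.4°

Sort the longitudes: +58.1°, +74.7°, +80.7°, +84.9°, +85.1°, +86.5°.
Eastward gaps between consecutive values (wrapping around): 16.6°, 6.0°, 4.2°, 0.2°, 1.4°, 331.6°.
Largest gap = 331.6° ⇒ minimal covering band is its complement: 360° − 331.6° = 28.4°.
Band runs from +58.1° eastward to +86.5°.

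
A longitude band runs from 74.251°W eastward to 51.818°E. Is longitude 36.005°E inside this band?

Yes

Band width going east from -74.251° to +51.818°: ((51.818 − -74.251) mod 360) = 126.069°.
Offset of +36.005° east of the west edge: ((36.005 − -74.251) mod 360) = 110.256°.
110.256° ≤ 126.069° ⇒ inside.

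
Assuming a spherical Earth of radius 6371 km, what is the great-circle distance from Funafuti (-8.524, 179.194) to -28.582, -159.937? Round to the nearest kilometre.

Δλ = -159.937 − 179.194 = -339.131°; wrapped into (−180°, 180°]: 20.869°.
Δφ = -28.582 − -8.524 = -20.058°.
a = sin²(Δφ/2) + cos φ₁ · cos φ₂ · sin²(Δλ/2) = 0.058813.
c = 2·atan2(√a, √(1−a)) = 0.48991 rad → d = 6371·c ≈ 3121.23 km.

3121 km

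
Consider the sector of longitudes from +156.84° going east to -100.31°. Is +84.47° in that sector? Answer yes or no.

No

Band width going east from +156.84° to -100.31°: ((-100.31 − 156.84) mod 360) = 102.85°.
Offset of +84.47° east of the west edge: ((84.47 − 156.84) mod 360) = 287.63°.
287.63° > 102.85° ⇒ outside.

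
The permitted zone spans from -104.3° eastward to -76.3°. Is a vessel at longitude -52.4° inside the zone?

Band width going east from -104.3° to -76.3°: ((-76.3 − -104.3) mod 360) = 28.0°.
Offset of -52.4° east of the west edge: ((-52.4 − -104.3) mod 360) = 51.9°.
51.9° > 28.0° ⇒ outside.

No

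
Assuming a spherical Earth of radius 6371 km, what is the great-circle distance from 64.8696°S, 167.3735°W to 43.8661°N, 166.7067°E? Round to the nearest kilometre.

12299 km

Δλ = 166.7067 − -167.3735 = 334.0802°; wrapped into (−180°, 180°]: -25.9198°.
Δφ = 43.8661 − -64.8696 = 108.7357°.
a = sin²(Δφ/2) + cos φ₁ · cos φ₂ · sin²(Δλ/2) = 0.676001.
c = 2·atan2(√a, √(1−a)) = 1.93051 rad → d = 6371·c ≈ 12299.25 km.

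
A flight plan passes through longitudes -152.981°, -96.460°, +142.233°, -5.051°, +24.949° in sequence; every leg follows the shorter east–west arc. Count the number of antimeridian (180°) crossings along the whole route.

Leg 1: -152.981° → -96.460°, shortest Δλ = 56.521° (east) — does not cross 180°.
Leg 2: -96.460° → +142.233°, shortest Δλ = -121.307° (west) — crosses 180°.
Leg 3: +142.233° → -5.051°, shortest Δλ = -147.284° (west) — does not cross 180°.
Leg 4: -5.051° → +24.949°, shortest Δλ = 30.0° (east) — does not cross 180°.
Total crossings: 1.

1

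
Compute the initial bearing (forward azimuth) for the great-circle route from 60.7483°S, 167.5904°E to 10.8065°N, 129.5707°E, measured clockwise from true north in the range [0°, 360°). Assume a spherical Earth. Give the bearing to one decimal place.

Δλ = 129.5707 − 167.5904 = -38.0197°.
θ = atan2( sin Δλ · cos φ₂ , cos φ₁ · sin φ₂ − sin φ₁ · cos φ₂ · cos Δλ )
  = atan2(-0.60501, 0.76677) = -38.275° → normalised to [0°, 360°): 321.725°.

321.7°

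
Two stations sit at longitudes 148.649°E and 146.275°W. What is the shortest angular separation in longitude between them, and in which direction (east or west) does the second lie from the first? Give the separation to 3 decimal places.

65.076° east

Raw difference: -146.275 − 148.649 = -294.924°.
Normalise into (−180°, 180°]: -294.924° + 360° = 65.076°.
Positive ⇒ the second point lies to the east; separation 65.076°.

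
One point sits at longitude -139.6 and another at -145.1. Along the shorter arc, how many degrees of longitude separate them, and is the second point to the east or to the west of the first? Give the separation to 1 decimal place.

5.5° west

Raw difference: -145.1 − -139.6 = -5.5°.
Normalise into (−180°, 180°]: -5.5° stays -5.5°.
Negative ⇒ the second point lies to the west; separation 5.5°.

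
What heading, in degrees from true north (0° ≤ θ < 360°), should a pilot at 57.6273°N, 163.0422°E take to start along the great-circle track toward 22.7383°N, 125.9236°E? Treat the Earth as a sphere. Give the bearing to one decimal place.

233.3°

Δλ = 125.9236 − 163.0422 = -37.1186°.
θ = atan2( sin Δλ · cos φ₂ , cos φ₁ · sin φ₂ − sin φ₁ · cos φ₂ · cos Δλ )
  = atan2(-0.55657, -0.41417) = -126.655° → normalised to [0°, 360°): 233.345°.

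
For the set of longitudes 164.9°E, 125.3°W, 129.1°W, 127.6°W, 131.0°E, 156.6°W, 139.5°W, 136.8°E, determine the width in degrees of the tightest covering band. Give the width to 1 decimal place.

Sort the longitudes: -156.6°, -139.5°, -129.1°, -127.6°, -125.3°, +131.0°, +136.8°, +164.9°.
Eastward gaps between consecutive values (wrapping around): 17.1°, 10.4°, 1.5°, 2.3°, 256.3°, 5.8°, 28.1°, 38.5°.
Largest gap = 256.3° ⇒ minimal covering band is its complement: 360° − 256.3° = 103.7°.
Band runs from +131.0° eastward to -125.3°, crossing the antimeridian.

103.7°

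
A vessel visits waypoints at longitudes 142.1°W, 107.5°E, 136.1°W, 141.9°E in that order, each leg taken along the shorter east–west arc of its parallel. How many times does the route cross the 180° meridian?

3

Leg 1: -142.1° → +107.5°, shortest Δλ = -110.4° (west) — crosses 180°.
Leg 2: +107.5° → -136.1°, shortest Δλ = 116.4° (east) — crosses 180°.
Leg 3: -136.1° → +141.9°, shortest Δλ = -82.0° (west) — crosses 180°.
Total crossings: 3.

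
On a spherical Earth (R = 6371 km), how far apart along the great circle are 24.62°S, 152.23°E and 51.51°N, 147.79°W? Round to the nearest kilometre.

Δλ = -147.79 − 152.23 = -300.02°; wrapped into (−180°, 180°]: 59.98°.
Δφ = 51.51 − -24.62 = 76.13°.
a = sin²(Δφ/2) + cos φ₁ · cos φ₂ · sin²(Δλ/2) = 0.521504.
c = 2·atan2(√a, √(1−a)) = 1.61382 rad → d = 6371·c ≈ 10281.63 km.

10282 km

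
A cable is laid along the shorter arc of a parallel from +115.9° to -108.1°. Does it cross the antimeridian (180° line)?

Naïve |-108.1 − 115.9| = 224.0° > 180°, so the shorter arc goes the other way round — across 180°.
Signed shortest Δλ = ((-108.1 − 115.9 + 180) mod 360) − 180 = 136.0°.
Going east by 136.0° from +115.9° passes through 180° before reaching -108.1°.

Yes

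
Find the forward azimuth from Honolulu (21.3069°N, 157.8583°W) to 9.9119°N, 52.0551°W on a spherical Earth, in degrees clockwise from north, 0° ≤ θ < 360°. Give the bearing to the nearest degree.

75°

Δλ = -52.0551 − -157.8583 = 105.8032°.
θ = atan2( sin Δλ · cos φ₂ , cos φ₁ · sin φ₂ − sin φ₁ · cos φ₂ · cos Δλ )
  = atan2(0.94784, 0.25785) = 74.782° → normalised to [0°, 360°): 74.782°.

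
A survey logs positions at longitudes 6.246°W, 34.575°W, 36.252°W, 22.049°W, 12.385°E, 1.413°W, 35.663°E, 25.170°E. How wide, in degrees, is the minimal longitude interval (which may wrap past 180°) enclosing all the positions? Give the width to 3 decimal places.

Sort the longitudes: -36.252°, -34.575°, -22.049°, -6.246°, -1.413°, +12.385°, +25.170°, +35.663°.
Eastward gaps between consecutive values (wrapping around): 1.677°, 12.526°, 15.803°, 4.833°, 13.798°, 12.785°, 10.493°, 288.085°.
Largest gap = 288.085° ⇒ minimal covering band is its complement: 360° − 288.085° = 71.915°.
Band runs from -36.252° eastward to +35.663°.

71.915°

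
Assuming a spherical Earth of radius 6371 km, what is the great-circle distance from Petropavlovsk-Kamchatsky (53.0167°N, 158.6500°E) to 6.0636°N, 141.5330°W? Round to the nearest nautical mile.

Δλ = -141.5330 − 158.6500 = -300.1830°; wrapped into (−180°, 180°]: 59.8170°.
Δφ = 6.0636 − 53.0167 = -46.9531°.
a = sin²(Δφ/2) + cos φ₁ · cos φ₂ · sin²(Δλ/2) = 0.307429.
c = 2·atan2(√a, √(1−a)) = 1.17543 rad → d = 6371·c ≈ 7488.70 km ≈ 4043.57 nmi.

4044 nmi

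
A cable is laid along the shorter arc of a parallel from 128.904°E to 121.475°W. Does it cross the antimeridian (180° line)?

Naïve |-121.475 − 128.904| = 250.379° > 180°, so the shorter arc goes the other way round — across 180°.
Signed shortest Δλ = ((-121.475 − 128.904 + 180) mod 360) − 180 = 109.621°.
Going east by 109.621° from +128.904° passes through 180° before reaching -121.475°.

Yes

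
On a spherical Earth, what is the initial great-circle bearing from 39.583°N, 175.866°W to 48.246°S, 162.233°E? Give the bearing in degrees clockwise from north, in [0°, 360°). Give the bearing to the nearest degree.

194°

Δλ = 162.233 − -175.866 = 338.099°; wrapped into (−180°, 180°]: -21.901°.
θ = atan2( sin Δλ · cos φ₂ , cos φ₁ · sin φ₂ − sin φ₁ · cos φ₂ · cos Δλ )
  = atan2(-0.24840, -0.96866) = -165.617° → normalised to [0°, 360°): 194.383°.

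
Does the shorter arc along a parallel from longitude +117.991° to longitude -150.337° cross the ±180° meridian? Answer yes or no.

Yes

Naïve |-150.337 − 117.991| = 268.328° > 180°, so the shorter arc goes the other way round — across 180°.
Signed shortest Δλ = ((-150.337 − 117.991 + 180) mod 360) − 180 = 91.672°.
Going east by 91.672° from +117.991° passes through 180° before reaching -150.337°.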